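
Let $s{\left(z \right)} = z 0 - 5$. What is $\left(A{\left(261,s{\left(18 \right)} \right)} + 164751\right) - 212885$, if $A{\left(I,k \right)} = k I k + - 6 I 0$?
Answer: $-41609$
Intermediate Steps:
$s{\left(z \right)} = -5$ ($s{\left(z \right)} = 0 - 5 = -5$)
$A{\left(I,k \right)} = I k^{2}$ ($A{\left(I,k \right)} = I k k + 0 = I k^{2} + 0 = I k^{2}$)
$\left(A{\left(261,s{\left(18 \right)} \right)} + 164751\right) - 212885 = \left(261 \left(-5\right)^{2} + 164751\right) - 212885 = \left(261 \cdot 25 + 164751\right) - 212885 = \left(6525 + 164751\right) - 212885 = 171276 - 212885 = -41609$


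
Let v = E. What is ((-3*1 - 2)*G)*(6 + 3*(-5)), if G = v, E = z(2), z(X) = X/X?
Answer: 45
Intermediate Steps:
z(X) = 1
E = 1
v = 1
G = 1
((-3*1 - 2)*G)*(6 + 3*(-5)) = ((-3*1 - 2)*1)*(6 + 3*(-5)) = ((-3 - 2)*1)*(6 - 15) = -5*1*(-9) = -5*(-9) = 45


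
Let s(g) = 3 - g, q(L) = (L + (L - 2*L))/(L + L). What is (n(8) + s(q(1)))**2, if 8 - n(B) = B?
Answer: 9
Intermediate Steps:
q(L) = 0 (q(L) = (L - L)/((2*L)) = 0*(1/(2*L)) = 0)
n(B) = 8 - B
(n(8) + s(q(1)))**2 = ((8 - 1*8) + (3 - 1*0))**2 = ((8 - 8) + (3 + 0))**2 = (0 + 3)**2 = 3**2 = 9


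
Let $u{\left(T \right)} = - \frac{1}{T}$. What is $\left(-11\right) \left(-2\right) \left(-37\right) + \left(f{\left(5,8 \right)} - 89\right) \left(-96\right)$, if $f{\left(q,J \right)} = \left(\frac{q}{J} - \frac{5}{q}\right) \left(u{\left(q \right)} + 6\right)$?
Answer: $\frac{39694}{5} \approx 7938.8$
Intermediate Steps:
$f{\left(q,J \right)} = \left(6 - \frac{1}{q}\right) \left(- \frac{5}{q} + \frac{q}{J}\right)$ ($f{\left(q,J \right)} = \left(\frac{q}{J} - \frac{5}{q}\right) \left(- \frac{1}{q} + 6\right) = \left(- \frac{5}{q} + \frac{q}{J}\right) \left(6 - \frac{1}{q}\right) = \left(6 - \frac{1}{q}\right) \left(- \frac{5}{q} + \frac{q}{J}\right)$)
$\left(-11\right) \left(-2\right) \left(-37\right) + \left(f{\left(5,8 \right)} - 89\right) \left(-96\right) = \left(-11\right) \left(-2\right) \left(-37\right) + \left(\left(- \frac{1}{8} - \frac{30}{5} + \frac{5}{25} + 6 \cdot 5 \cdot \frac{1}{8}\right) - 89\right) \left(-96\right) = 22 \left(-37\right) + \left(\left(\left(-1\right) \frac{1}{8} - 6 + 5 \cdot \frac{1}{25} + 6 \cdot 5 \cdot \frac{1}{8}\right) - 89\right) \left(-96\right) = -814 + \left(\left(- \frac{1}{8} - 6 + \frac{1}{5} + \frac{15}{4}\right) - 89\right) \left(-96\right) = -814 + \left(- \frac{87}{40} - 89\right) \left(-96\right) = -814 - - \frac{43764}{5} = -814 + \frac{43764}{5} = \frac{39694}{5}$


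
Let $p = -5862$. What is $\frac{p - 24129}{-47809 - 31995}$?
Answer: $\frac{29991}{79804} \approx 0.37581$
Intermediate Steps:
$\frac{p - 24129}{-47809 - 31995} = \frac{-5862 - 24129}{-47809 - 31995} = - \frac{29991}{-79804} = \left(-29991\right) \left(- \frac{1}{79804}\right) = \frac{29991}{79804}$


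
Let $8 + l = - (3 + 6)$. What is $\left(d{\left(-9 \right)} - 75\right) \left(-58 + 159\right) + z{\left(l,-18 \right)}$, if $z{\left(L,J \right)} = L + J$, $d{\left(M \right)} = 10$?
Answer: $-6600$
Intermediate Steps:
$l = -17$ ($l = -8 - \left(3 + 6\right) = -8 - 9 = -17$)
$z{\left(L,J \right)} = J + L$
$\left(d{\left(-9 \right)} - 75\right) \left(-58 + 159\right) + z{\left(l,-18 \right)} = \left(10 - 75\right) \left(-58 + 159\right) - 35 = \left(-65\right) 101 - 35 = -6565 - 35 = -6600$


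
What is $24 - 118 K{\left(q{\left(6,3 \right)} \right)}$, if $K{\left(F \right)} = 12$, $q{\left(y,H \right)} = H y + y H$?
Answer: $-1392$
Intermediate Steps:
$q{\left(y,H \right)} = 2 H y$ ($q{\left(y,H \right)} = H y + H y = 2 H y$)
$24 - 118 K{\left(q{\left(6,3 \right)} \right)} = 24 - 1416 = -1392$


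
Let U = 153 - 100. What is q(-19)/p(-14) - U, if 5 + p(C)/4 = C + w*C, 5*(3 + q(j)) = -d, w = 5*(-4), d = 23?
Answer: -138349/2610 ≈ -53.007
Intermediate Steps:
w = -20
q(j) = -38/5 (q(j) = -3 + (-1*23)/5 = -3 + (1/5)*(-23) = -3 - 23/5 = -38/5)
p(C) = -20 - 76*C (p(C) = -20 + 4*(C - 20*C) = -20 + 4*(-19*C) = -20 - 76*C)
U = 53
q(-19)/p(-14) - U = -38/(5*(-20 - 76*(-14))) - 1*53 = -38/(5*(-20 + 1064)) - 53 = -38/5/1044 - 53 = -38/5*1/1044 - 53 = -19/2610 - 53 = -138349/2610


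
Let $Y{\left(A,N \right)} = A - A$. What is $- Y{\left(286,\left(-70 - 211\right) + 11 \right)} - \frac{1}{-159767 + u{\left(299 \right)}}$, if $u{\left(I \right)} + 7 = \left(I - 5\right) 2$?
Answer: $\frac{1}{159186} \approx 6.282 \cdot 10^{-6}$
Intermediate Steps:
$Y{\left(A,N \right)} = 0$
$u{\left(I \right)} = -17 + 2 I$ ($u{\left(I \right)} = -7 + \left(I - 5\right) 2 = -7 + \left(-5 + I\right) 2 = -7 + \left(-10 + 2 I\right) = -17 + 2 I$)
$- Y{\left(286,\left(-70 - 211\right) + 11 \right)} - \frac{1}{-159767 + u{\left(299 \right)}} = \left(-1\right) 0 - \frac{1}{-159767 + \left(-17 + 2 \cdot 299\right)} = 0 - \frac{1}{-159767 + \left(-17 + 598\right)} = 0 - \frac{1}{-159767 + 581} = 0 - \frac{1}{-159186} = 0 - - \frac{1}{159186} = 0 + \frac{1}{159186} = \frac{1}{159186}$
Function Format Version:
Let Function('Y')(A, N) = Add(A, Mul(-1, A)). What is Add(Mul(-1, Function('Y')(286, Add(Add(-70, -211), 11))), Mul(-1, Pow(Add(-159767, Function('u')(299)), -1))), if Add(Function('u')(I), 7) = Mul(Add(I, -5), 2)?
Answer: Rational(1, 159186) ≈ 6.2820e-6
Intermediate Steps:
Function('Y')(A, N) = 0
Function('u')(I) = Add(-17, Mul(2, I)) (Function('u')(I) = Add(-7, Mul(Add(I, -5), 2)) = Add(-7, Mul(Add(-5, I), 2)) = Add(-7, Add(-10, Mul(2, I))) = Add(-17, Mul(2, I)))
Add(Mul(-1, Function('Y')(286, Add(Add(-70, -211), 11))), Mul(-1, Pow(Add(-159767, Function('u')(299)), -1))) = Add(Mul(-1, 0), Mul(-1, Pow(Add(-159767, Add(-17, Mul(2, 299))), -1))) = Add(0, Mul(-1, Pow(Add(-159767, Add(-17, 598)), -1))) = Add(0, Mul(-1, Pow(Add(-159767, 581), -1))) = Add(0, Mul(-1, Pow(-159186, -1))) = Add(0, Mul(-1, Rational(-1, 159186))) = Add(0, Rational(1, 159186)) = Rational(1, 159186)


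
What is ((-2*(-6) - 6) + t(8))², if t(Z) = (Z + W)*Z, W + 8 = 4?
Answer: 1444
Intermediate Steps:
W = -4 (W = -8 + 4 = -4)
t(Z) = Z*(-4 + Z) (t(Z) = (Z - 4)*Z = (-4 + Z)*Z = Z*(-4 + Z))
((-2*(-6) - 6) + t(8))² = ((-2*(-6) - 6) + 8*(-4 + 8))² = ((12 - 6) + 8*4)² = (6 + 32)² = 38² = 1444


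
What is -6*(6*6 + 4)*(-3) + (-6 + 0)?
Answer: 714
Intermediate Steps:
-6*(6*6 + 4)*(-3) + (-6 + 0) = -6*(36 + 4)*(-3) - 6 = -240*(-3) - 6 = -6*(-120) - 6 = 720 - 6 = 714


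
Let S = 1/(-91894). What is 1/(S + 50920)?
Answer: 91894/4679242479 ≈ 1.9639e-5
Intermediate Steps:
S = -1/91894 ≈ -1.0882e-5
1/(S + 50920) = 1/(-1/91894 + 50920) = 1/(4679242479/91894) = 91894/4679242479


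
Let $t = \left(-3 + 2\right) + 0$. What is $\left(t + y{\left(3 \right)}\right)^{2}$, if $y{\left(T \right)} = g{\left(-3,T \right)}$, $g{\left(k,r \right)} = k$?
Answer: $16$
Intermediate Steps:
$t = -1$ ($t = -1 + 0 = -1$)
$y{\left(T \right)} = -3$
$\left(t + y{\left(3 \right)}\right)^{2} = \left(-1 - 3\right)^{2} = \left(-4\right)^{2} = 16$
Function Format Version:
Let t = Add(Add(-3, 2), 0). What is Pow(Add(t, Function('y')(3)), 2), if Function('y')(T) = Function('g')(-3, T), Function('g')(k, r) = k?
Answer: 16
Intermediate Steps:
t = -1 (t = Add(-1, 0) = -1)
Function('y')(T) = -3
Pow(Add(t, Function('y')(3)), 2) = Pow(Add(-1, -3), 2) = Pow(-4, 2) = 16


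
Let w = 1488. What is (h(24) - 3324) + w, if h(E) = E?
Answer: -1812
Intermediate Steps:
(h(24) - 3324) + w = (24 - 3324) + 1488 = -3300 + 1488 = -1812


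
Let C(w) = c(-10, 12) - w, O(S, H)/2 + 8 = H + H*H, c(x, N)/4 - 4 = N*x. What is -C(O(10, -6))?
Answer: 508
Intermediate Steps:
c(x, N) = 16 + 4*N*x (c(x, N) = 16 + 4*(N*x) = 16 + 4*N*x)
O(S, H) = -16 + 2*H + 2*H**2 (O(S, H) = -16 + 2*(H + H*H) = -16 + 2*(H + H**2) = -16 + (2*H + 2*H**2) = -16 + 2*H + 2*H**2)
C(w) = -464 - w (C(w) = (16 + 4*12*(-10)) - w = (16 - 480) - w = -464 - w)
-C(O(10, -6)) = -(-464 - (-16 + 2*(-6) + 2*(-6)**2)) = -(-464 - (-16 - 12 + 2*36)) = -(-464 - (-16 - 12 + 72)) = -(-464 - 1*44) = -(-464 - 44) = -1*(-508) = 508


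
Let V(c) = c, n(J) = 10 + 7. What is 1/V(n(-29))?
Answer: 1/17 ≈ 0.058824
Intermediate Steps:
n(J) = 17
1/V(n(-29)) = 1/17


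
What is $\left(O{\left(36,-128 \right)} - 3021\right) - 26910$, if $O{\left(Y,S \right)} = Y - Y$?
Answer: $-29931$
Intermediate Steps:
$O{\left(Y,S \right)} = 0$
$\left(O{\left(36,-128 \right)} - 3021\right) - 26910 = \left(0 - 3021\right) - 26910 = -3021 - 26910 = -29931$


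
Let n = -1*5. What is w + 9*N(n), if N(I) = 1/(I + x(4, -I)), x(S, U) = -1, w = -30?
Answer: -63/2 ≈ -31.500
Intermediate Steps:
n = -5
N(I) = 1/(-1 + I) (N(I) = 1/(I - 1) = 1/(-1 + I))
w + 9*N(n) = -30 + 9/(-1 - 5) = -30 + 9/(-6) = -30 + 9*(-⅙) = -30 - 3/2 = -63/2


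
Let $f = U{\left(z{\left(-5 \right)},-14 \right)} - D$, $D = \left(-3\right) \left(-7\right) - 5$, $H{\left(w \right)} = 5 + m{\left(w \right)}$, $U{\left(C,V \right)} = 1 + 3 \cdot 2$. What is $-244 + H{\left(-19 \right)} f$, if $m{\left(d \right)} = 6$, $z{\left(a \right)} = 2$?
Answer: $-343$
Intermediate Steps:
$U{\left(C,V \right)} = 7$ ($U{\left(C,V \right)} = 1 + 6 = 7$)
$H{\left(w \right)} = 11$ ($H{\left(w \right)} = 5 + 6 = 11$)
$D = 16$ ($D = 21 - 5 = 16$)
$f = -9$ ($f = 7 - 16 = -9$)
$-244 + H{\left(-19 \right)} f = -244 + 11 \left(-9\right) = -244 - 99 = -343$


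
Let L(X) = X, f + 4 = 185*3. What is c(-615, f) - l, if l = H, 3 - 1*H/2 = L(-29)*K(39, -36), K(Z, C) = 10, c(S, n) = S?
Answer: -1201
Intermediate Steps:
f = 551 (f = -4 + 185*3 = -4 + 555 = 551)
H = 586 (H = 6 - (-58)*10 = 6 - 2*(-290) = 6 + 580 = 586)
l = 586
c(-615, f) - l = -615 - 1*586 = -615 - 586 = -1201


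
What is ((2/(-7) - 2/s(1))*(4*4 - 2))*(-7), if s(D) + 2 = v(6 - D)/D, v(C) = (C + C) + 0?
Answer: 105/2 ≈ 52.500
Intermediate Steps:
v(C) = 2*C (v(C) = 2*C + 0 = 2*C)
s(D) = -2 + (12 - 2*D)/D (s(D) = -2 + (2*(6 - D))/D = -2 + (12 - 2*D)/D)
((2/(-7) - 2/s(1))*(4*4 - 2))*(-7) = ((2/(-7) - 2/(-4 + 12/1))*(4*4 - 2))*(-7) = ((2*(-⅐) - 2/(-4 + 12*1))*(16 - 2))*(-7) = ((-2/7 - 2/(-4 + 12))*14)*(-7) = ((-2/7 - 2/8)*14)*(-7) = ((-2/7 - 2*⅛)*14)*(-7) = ((-2/7 - ¼)*14)*(-7) = -15/28*14*(-7) = -15/2*(-7) = 105/2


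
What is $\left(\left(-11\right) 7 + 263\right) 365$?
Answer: $67890$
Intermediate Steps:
$\left(\left(-11\right) 7 + 263\right) 365 = \left(-77 + 263\right) 365 = 186 \cdot 365 = 67890$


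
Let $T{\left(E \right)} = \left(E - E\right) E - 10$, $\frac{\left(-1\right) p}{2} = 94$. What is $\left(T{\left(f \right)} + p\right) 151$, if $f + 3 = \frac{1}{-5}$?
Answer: $-29898$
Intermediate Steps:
$f = - \frac{16}{5}$ ($f = -3 + \frac{1}{-5} = -3 - \frac{1}{5} = - \frac{16}{5} \approx -3.2$)
$p = -188$ ($p = \left(-2\right) 94 = -188$)
$T{\left(E \right)} = -10$ ($T{\left(E \right)} = 0 E - 10 = 0 - 10 = -10$)
$\left(T{\left(f \right)} + p\right) 151 = \left(-10 - 188\right) 151 = \left(-198\right) 151 = -29898$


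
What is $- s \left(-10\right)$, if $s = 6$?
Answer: $60$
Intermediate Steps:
$- s \left(-10\right) = \left(-1\right) 6 \left(-10\right) = \left(-6\right) \left(-10\right) = 60$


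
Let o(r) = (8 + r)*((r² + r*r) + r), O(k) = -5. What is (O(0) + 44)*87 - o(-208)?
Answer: 17267393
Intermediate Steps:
o(r) = (8 + r)*(r + 2*r²) (o(r) = (8 + r)*((r² + r²) + r) = (8 + r)*(2*r² + r) = (8 + r)*(r + 2*r²))
(O(0) + 44)*87 - o(-208) = (-5 + 44)*87 - (-208)*(8 + 2*(-208)² + 17*(-208)) = 39*87 - (-208)*(8 + 2*43264 - 3536) = 3393 - (-208)*(8 + 86528 - 3536) = 3393 - (-208)*83000 = 3393 - 1*(-17264000) = 3393 + 17264000 = 17267393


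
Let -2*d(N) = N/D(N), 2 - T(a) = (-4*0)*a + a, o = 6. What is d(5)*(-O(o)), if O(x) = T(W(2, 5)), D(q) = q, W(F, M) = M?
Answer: -3/2 ≈ -1.5000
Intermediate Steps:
T(a) = 2 - a (T(a) = 2 - ((-4*0)*a + a) = 2 - (0*a + a) = 2 - (0 + a) = 2 - a)
O(x) = -3 (O(x) = 2 - 1*5 = 2 - 5 = -3)
d(N) = -1/2 (d(N) = -N/(2*N) = -1/2*1 = -1/2)
d(5)*(-O(o)) = -(-1)*(-3)/2 = -1/2*3 = -3/2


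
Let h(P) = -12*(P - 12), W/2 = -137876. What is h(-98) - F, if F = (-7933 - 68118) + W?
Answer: 353123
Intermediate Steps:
W = -275752 (W = 2*(-137876) = -275752)
h(P) = 144 - 12*P (h(P) = -12*(-12 + P) = 144 - 12*P)
F = -351803 (F = (-7933 - 68118) - 275752 = -76051 - 275752 = -351803)
h(-98) - F = (144 - 12*(-98)) - 1*(-351803) = (144 + 1176) + 351803 = 1320 + 351803 = 353123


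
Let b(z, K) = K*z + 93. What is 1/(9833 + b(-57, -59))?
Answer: 1/13289 ≈ 7.5250e-5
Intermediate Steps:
b(z, K) = 93 + K*z
1/(9833 + b(-57, -59)) = 1/(9833 + (93 - 59*(-57))) = 1/(9833 + (93 + 3363)) = 1/(9833 + 3456) = 1/13289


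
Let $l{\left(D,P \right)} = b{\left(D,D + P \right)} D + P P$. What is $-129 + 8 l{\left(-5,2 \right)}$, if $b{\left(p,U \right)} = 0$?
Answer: $-97$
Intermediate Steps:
$l{\left(D,P \right)} = P^{2}$ ($l{\left(D,P \right)} = 0 D + P P = 0 + P^{2} = P^{2}$)
$-129 + 8 l{\left(-5,2 \right)} = -129 + 8 \cdot 2^{2} = -129 + 8 \cdot 4 = -129 + 32 = -97$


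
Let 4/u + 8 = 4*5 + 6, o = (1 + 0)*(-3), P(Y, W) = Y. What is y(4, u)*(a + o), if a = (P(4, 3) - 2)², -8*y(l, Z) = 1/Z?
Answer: -9/16 ≈ -0.56250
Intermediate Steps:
o = -3 (o = 1*(-3) = -3)
u = 2/9 (u = 4/(-8 + (4*5 + 6)) = 4/(-8 + (20 + 6)) = 4/(-8 + 26) = 4/18 = 4*(1/18) = 2/9 ≈ 0.22222)
y(l, Z) = -1/(8*Z)
a = 4 (a = (4 - 2)² = 2² = 4)
y(4, u)*(a + o) = (-1/(8*2/9))*(4 - 3) = -⅛*9/2*1 = -9/16*1 = -9/16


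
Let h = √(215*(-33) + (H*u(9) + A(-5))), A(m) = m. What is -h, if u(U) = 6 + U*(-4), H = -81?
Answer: -I*√4670 ≈ -68.337*I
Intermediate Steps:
u(U) = 6 - 4*U
h = I*√4670 (h = √(215*(-33) + (-81*(6 - 4*9) - 5)) = √(-7095 + (-81*(6 - 36) - 5)) = √(-7095 + (-81*(-30) - 5)) = √(-7095 + (2430 - 5)) = √(-7095 + 2425) = √(-4670) = I*√4670 ≈ 68.337*I)
-h = -I*√4670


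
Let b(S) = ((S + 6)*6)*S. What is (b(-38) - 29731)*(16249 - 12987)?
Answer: -73182970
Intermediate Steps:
b(S) = S*(36 + 6*S) (b(S) = ((6 + S)*6)*S = (36 + 6*S)*S = S*(36 + 6*S))
(b(-38) - 29731)*(16249 - 12987) = (6*(-38)*(6 - 38) - 29731)*(16249 - 12987) = (6*(-38)*(-32) - 29731)*3262 = (7296 - 29731)*3262 = -22435*3262 = -73182970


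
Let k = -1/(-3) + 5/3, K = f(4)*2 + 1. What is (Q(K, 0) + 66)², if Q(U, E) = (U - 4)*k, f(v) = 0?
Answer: 3600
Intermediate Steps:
K = 1 (K = 0*2 + 1 = 0 + 1 = 1)
k = 2 (k = -1*(-⅓) + 5*(⅓) = ⅓ + 5/3 = 2)
Q(U, E) = -8 + 2*U (Q(U, E) = (U - 4)*2 = (-4 + U)*2 = -8 + 2*U)
(Q(K, 0) + 66)² = ((-8 + 2*1) + 66)² = ((-8 + 2) + 66)² = (-6 + 66)² = 60² = 3600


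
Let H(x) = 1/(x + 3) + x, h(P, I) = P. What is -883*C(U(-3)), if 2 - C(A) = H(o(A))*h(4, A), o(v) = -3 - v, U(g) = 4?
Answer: -27373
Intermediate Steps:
H(x) = x + 1/(3 + x) (H(x) = 1/(3 + x) + x = x + 1/(3 + x))
C(A) = 2 + 4*(-8 + (-3 - A)**2 - 3*A)/A (C(A) = 2 - (1 + (-3 - A)**2 + 3*(-3 - A))/(3 + (-3 - A))*4 = 2 - (1 + (-3 - A)**2 + (-9 - 3*A))/((-A))*4 = 2 - (-1/A)*(-8 + (-3 - A)**2 - 3*A)*4 = 2 - (-(-8 + (-3 - A)**2 - 3*A)/A)*4 = 2 - (-4)*(-8 + (-3 - A)**2 - 3*A)/A = 2 + 4*(-8 + (-3 - A)**2 - 3*A)/A)
-883*C(U(-3)) = -883*(14 + 4*4 + 4/4) = -883*(14 + 16 + 4*(1/4)) = -883*(14 + 16 + 1) = -883*31 = -27373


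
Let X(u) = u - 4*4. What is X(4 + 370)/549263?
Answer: 358/549263 ≈ 0.00065178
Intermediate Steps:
X(u) = -16 + u (X(u) = u - 16 = -16 + u)
X(4 + 370)/549263 = (-16 + (4 + 370))/549263 = (-16 + 374)*(1/549263) = 358*(1/549263) = 358/549263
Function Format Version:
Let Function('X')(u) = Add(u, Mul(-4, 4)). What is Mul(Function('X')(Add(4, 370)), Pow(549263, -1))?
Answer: Rational(358, 549263) ≈ 0.00065178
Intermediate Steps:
Function('X')(u) = Add(-16, u) (Function('X')(u) = Add(u, -16) = Add(-16, u))
Mul(Function('X')(Add(4, 370)), Pow(549263, -1)) = Mul(Add(-16, Add(4, 370)), Pow(549263, -1)) = Mul(Add(-16, 374), Rational(1, 549263)) = Mul(358, Rational(1, 549263)) = Rational(358, 549263)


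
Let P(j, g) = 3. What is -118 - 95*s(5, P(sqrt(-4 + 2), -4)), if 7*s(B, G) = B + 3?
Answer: -1586/7 ≈ -226.57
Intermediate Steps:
s(B, G) = 3/7 + B/7 (s(B, G) = (B + 3)/7 = (3 + B)/7 = 3/7 + B/7)
-118 - 95*s(5, P(sqrt(-4 + 2), -4)) = -118 - 95*(3/7 + (1/7)*5) = -118 - 95*(3/7 + 5/7) = -118 - 95*8/7 = -118 - 760/7 = -1586/7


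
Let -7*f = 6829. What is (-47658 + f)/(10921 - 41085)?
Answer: 340435/211148 ≈ 1.6123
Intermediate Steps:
f = -6829/7 (f = -⅐*6829 = -6829/7 ≈ -975.57)
(-47658 + f)/(10921 - 41085) = (-47658 - 6829/7)/(10921 - 41085) = -340435/7/(-30164) = -340435/7*(-1/30164) = 340435/211148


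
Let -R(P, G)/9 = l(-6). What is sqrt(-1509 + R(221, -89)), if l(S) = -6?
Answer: I*sqrt(1455) ≈ 38.144*I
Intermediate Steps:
R(P, G) = 54 (R(P, G) = -9*(-6) = 54)
sqrt(-1509 + R(221, -89)) = sqrt(-1509 + 54) = sqrt(-1455) = I*sqrt(1455)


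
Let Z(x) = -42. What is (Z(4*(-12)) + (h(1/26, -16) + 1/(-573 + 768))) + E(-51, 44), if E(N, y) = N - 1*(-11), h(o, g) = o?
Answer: -31963/390 ≈ -81.956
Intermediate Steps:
E(N, y) = 11 + N (E(N, y) = N + 11 = 11 + N)
(Z(4*(-12)) + (h(1/26, -16) + 1/(-573 + 768))) + E(-51, 44) = (-42 + (1/26 + 1/(-573 + 768))) + (11 - 51) = (-42 + (1/26 + 1/195)) - 40 = (-42 + 17/390) - 40 = -16363/390 - 40 = -31963/390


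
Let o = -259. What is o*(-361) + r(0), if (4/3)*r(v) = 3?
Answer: 374005/4 ≈ 93501.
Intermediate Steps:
r(v) = 9/4 (r(v) = (¾)*3 = 9/4)
o*(-361) + r(0) = -259*(-361) + 9/4 = 93499 + 9/4 = 374005/4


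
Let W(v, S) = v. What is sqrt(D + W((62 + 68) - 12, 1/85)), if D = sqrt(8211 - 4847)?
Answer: 4*sqrt(11) ≈ 13.266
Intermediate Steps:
D = 58 (D = sqrt(3364) = 58)
sqrt(D + W((62 + 68) - 12, 1/85)) = sqrt(58 + ((62 + 68) - 12)) = sqrt(58 + (130 - 12)) = sqrt(58 + 118) = sqrt(176) = 4*sqrt(11)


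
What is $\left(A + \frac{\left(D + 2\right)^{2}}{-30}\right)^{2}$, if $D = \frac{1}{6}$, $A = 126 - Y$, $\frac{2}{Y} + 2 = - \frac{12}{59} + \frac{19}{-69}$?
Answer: $\frac{1905148753942530121}{118772506958400} \approx 16040.0$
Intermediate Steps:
$Y = - \frac{8142}{10091}$ ($Y = \frac{2}{-2 + \left(- \frac{12}{59} + \frac{19}{-69}\right)} = \frac{2}{-2 + \left(\left(-12\right) \frac{1}{59} + 19 \left(- \frac{1}{69}\right)\right)} = \frac{2}{-2 - \frac{1949}{4071}} = \frac{2}{- \frac{10091}{4071}} = 2 \left(- \frac{4071}{10091}\right) = - \frac{8142}{10091} \approx -0.80686$)
$A = \frac{1279608}{10091}$ ($A = 126 - - \frac{8142}{10091} = 126 + \frac{8142}{10091} = \frac{1279608}{10091} \approx 126.81$)
$D = \frac{1}{6} \approx 0.16667$
$\left(A + \frac{\left(D + 2\right)^{2}}{-30}\right)^{2} = \left(\frac{1279608}{10091} + \frac{\left(\frac{1}{6} + 2\right)^{2}}{-30}\right)^{2} = \left(\frac{1279608}{10091} - \frac{\left(\frac{13}{6}\right)^{2}}{30}\right)^{2} = \left(\frac{1279608}{10091} - \frac{169}{1080}\right)^{2} = \left(\frac{1380271261}{10898280}\right)^{2} = \frac{1905148753942530121}{118772506958400}$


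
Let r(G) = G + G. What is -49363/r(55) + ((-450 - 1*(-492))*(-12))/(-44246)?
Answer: -1092029929/2433530 ≈ -448.74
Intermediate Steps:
r(G) = 2*G
-49363/r(55) + ((-450 - 1*(-492))*(-12))/(-44246) = -49363/(2*55) + ((-450 - 1*(-492))*(-12))/(-44246) = -49363/110 + ((-450 + 492)*(-12))*(-1/44246) = -49363*1/110 + (42*(-12))*(-1/44246) = -49363/110 - 504*(-1/44246) = -49363/110 + 252/22123 = -1092029929/2433530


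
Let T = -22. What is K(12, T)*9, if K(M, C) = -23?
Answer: -207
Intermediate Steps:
K(12, T)*9 = -23*9 = -207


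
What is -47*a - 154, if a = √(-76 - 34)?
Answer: -154 - 47*I*√110 ≈ -154.0 - 492.94*I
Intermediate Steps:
a = I*√110 (a = √(-110) = I*√110 ≈ 10.488*I)
-47*a - 154 = -47*I*√110 - 154 = -154 - 47*I*√110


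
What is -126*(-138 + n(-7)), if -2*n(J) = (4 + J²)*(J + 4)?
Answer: 7371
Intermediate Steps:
n(J) = -(4 + J)*(4 + J²)/2 (n(J) = -(4 + J²)*(J + 4)/2 = -(4 + J²)*(4 + J)/2 = -(4 + J)*(4 + J²)/2)
-126*(-138 + n(-7)) = -126*(-138 + (-8 - 2*(-7) - 2*(-7)² - ½*(-7)³)) = -126*(-138 + (-8 + 14 - 2*49 - ½*(-343))) = -126*(-138 + (-8 + 14 - 98 + 343/2)) = -126*(-138 + 159/2) = -126*(-117/2) = 7371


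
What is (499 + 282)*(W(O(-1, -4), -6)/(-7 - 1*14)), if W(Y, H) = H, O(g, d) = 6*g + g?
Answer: 1562/7 ≈ 223.14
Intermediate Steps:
O(g, d) = 7*g
(499 + 282)*(W(O(-1, -4), -6)/(-7 - 1*14)) = (499 + 282)*(-6/(-7 - 1*14)) = 781*(-6/(-7 - 14)) = 781*(-6/(-21)) = 781*(-6*(-1/21)) = 781*(2/7) = 1562/7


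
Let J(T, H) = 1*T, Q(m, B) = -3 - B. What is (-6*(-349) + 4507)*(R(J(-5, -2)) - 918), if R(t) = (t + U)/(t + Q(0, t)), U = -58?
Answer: -5921097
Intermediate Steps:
J(T, H) = T
R(t) = 58/3 - t/3 (R(t) = (t - 58)/(t + (-3 - t)) = (-58 + t)/(-3) = (-58 + t)*(-⅓) = 58/3 - t/3)
(-6*(-349) + 4507)*(R(J(-5, -2)) - 918) = (-6*(-349) + 4507)*((58/3 - ⅓*(-5)) - 918) = (2094 + 4507)*((58/3 + 5/3) - 918) = 6601*(21 - 918) = 6601*(-897) = -5921097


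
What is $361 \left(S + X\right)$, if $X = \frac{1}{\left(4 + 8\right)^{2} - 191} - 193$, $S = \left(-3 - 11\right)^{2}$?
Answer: $\frac{50540}{47} \approx 1075.3$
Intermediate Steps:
$S = 196$ ($S = \left(-14\right)^{2} = 196$)
$X = - \frac{9072}{47}$ ($X = \frac{1}{12^{2} - 191} - 193 = \frac{1}{144 - 191} - 193 = \frac{1}{-47} - 193 = - \frac{1}{47} - 193 = - \frac{9072}{47} \approx -193.02$)
$361 \left(S + X\right) = 361 \left(196 - \frac{9072}{47}\right) = 361 \cdot \frac{140}{47} = \frac{50540}{47}$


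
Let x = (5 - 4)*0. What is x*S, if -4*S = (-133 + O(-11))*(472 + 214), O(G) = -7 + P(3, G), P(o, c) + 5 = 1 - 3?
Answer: 0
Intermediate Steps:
P(o, c) = -7 (P(o, c) = -5 + (1 - 3) = -5 - 2 = -7)
x = 0 (x = 1*0 = 0)
O(G) = -14 (O(G) = -7 - 7 = -14)
S = 50421/2 (S = -(-133 - 14)*(472 + 214)/4 = -(-147)*686/4 = -¼*(-100842) = 50421/2 ≈ 25211.)
x*S = 0*(50421/2) = 0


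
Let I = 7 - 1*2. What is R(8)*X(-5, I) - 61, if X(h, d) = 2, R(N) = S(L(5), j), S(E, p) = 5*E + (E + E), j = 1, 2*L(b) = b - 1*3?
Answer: -47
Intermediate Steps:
L(b) = -3/2 + b/2 (L(b) = (b - 1*3)/2 = (b - 3)/2 = (-3 + b)/2 = -3/2 + b/2)
S(E, p) = 7*E (S(E, p) = 5*E + 2*E = 7*E)
R(N) = 7 (R(N) = 7*(-3/2 + (½)*5) = 7*(-3/2 + 5/2) = 7*1 = 7)
I = 5 (I = 7 - 2 = 5)
R(8)*X(-5, I) - 61 = 7*2 - 61 = 14 - 61 = -47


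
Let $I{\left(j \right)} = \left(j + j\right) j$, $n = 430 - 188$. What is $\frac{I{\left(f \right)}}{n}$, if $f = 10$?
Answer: $\frac{100}{121} \approx 0.82645$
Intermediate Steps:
$n = 242$ ($n = 430 - 188 = 242$)
$I{\left(j \right)} = 2 j^{2}$ ($I{\left(j \right)} = 2 j j = 2 j^{2}$)
$\frac{I{\left(f \right)}}{n} = \frac{2 \cdot 10^{2}}{242} = 2 \cdot 100 \cdot \frac{1}{242} = 200 \cdot \frac{1}{242} = \frac{100}{121}$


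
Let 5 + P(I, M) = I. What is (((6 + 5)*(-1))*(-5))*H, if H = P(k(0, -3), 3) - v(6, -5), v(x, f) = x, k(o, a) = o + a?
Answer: -770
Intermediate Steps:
k(o, a) = a + o
P(I, M) = -5 + I
H = -14 (H = (-5 + (-3 + 0)) - 1*6 = (-5 - 3) - 6 = -8 - 6 = -14)
(((6 + 5)*(-1))*(-5))*H = (((6 + 5)*(-1))*(-5))*(-14) = ((11*(-1))*(-5))*(-14) = -11*(-5)*(-14) = 55*(-14) = -770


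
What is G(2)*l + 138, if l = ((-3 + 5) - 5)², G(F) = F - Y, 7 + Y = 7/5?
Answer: 1032/5 ≈ 206.40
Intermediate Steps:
Y = -28/5 (Y = -7 + 7/5 = -28/5 ≈ -5.6000)
G(F) = 28/5 + F (G(F) = F - 1*(-28/5) = F + 28/5 = 28/5 + F)
l = 9 (l = (2 - 5)² = (-3)² = 9)
G(2)*l + 138 = (28/5 + 2)*9 + 138 = (38/5)*9 + 138 = 342/5 + 138 = 1032/5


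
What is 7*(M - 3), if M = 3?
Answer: 0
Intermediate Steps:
7*(M - 3) = 7*(3 - 3) = 7*0 = 0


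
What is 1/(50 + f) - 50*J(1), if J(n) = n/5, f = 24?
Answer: -739/74 ≈ -9.9865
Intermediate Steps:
J(n) = n/5 (J(n) = n*(1/5) = n/5)
1/(50 + f) - 50*J(1) = 1/(50 + 24) - 10 = 1/74 - 50*1/5 = 1/74 - 10 = -739/74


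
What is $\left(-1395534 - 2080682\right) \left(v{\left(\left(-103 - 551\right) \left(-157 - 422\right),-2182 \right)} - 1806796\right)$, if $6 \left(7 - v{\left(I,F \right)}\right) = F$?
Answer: $\frac{18838573939616}{3} \approx 6.2795 \cdot 10^{12}$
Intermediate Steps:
$v{\left(I,F \right)} = 7 - \frac{F}{6}$
$\left(-1395534 - 2080682\right) \left(v{\left(\left(-103 - 551\right) \left(-157 - 422\right),-2182 \right)} - 1806796\right) = \left(-1395534 - 2080682\right) \left(\left(7 - - \frac{1091}{3}\right) - 1806796\right) = \left(-1395534 - 2080682\right) \left(\left(7 + \frac{1091}{3}\right) - 1806796\right) = \left(-1395534 - 2080682\right) \left(\frac{1112}{3} - 1806796\right) = \left(-3476216\right) \left(- \frac{5419276}{3}\right) = \frac{18838573939616}{3}$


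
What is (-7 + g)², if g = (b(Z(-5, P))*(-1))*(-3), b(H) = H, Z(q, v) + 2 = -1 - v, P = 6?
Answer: 1156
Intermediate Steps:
Z(q, v) = -3 - v (Z(q, v) = -2 + (-1 - v) = -3 - v)
g = -27 (g = ((-3 - 1*6)*(-1))*(-3) = ((-3 - 6)*(-1))*(-3) = -9*(-1)*(-3) = 9*(-3) = -27)
(-7 + g)² = (-7 - 27)² = (-34)² = 1156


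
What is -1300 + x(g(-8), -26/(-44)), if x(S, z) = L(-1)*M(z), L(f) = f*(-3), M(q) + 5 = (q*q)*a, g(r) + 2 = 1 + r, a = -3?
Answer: -637981/484 ≈ -1318.1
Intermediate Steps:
g(r) = -1 + r (g(r) = -2 + (1 + r) = -1 + r)
M(q) = -5 - 3*q² (M(q) = -5 + (q*q)*(-3) = -5 + q²*(-3) = -5 - 3*q²)
L(f) = -3*f
x(S, z) = -15 - 9*z² (x(S, z) = (-3*(-1))*(-5 - 3*z²) = 3*(-5 - 3*z²) = -15 - 9*z²)
-1300 + x(g(-8), -26/(-44)) = -1300 + (-15 - 9*(-26/(-44))²) = -1300 + (-15 - 9*(-26*(-1/44))²) = -1300 + (-15 - 9*(13/22)²) = -1300 + (-15 - 9*169/484) = -1300 + (-15 - 1521/484) = -1300 - 8781/484 = -637981/484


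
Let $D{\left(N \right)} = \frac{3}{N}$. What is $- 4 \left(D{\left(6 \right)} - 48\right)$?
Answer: $190$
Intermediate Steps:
$- 4 \left(D{\left(6 \right)} - 48\right) = - 4 \left(\frac{3}{6} - 48\right) = - 4 \left(3 \cdot \frac{1}{6} - 48\right) = - 4 \left(\frac{1}{2} - 48\right) = \left(-4\right) \left(- \frac{95}{2}\right) = 190$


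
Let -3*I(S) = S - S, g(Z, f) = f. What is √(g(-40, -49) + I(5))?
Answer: 7*I ≈ 7.0*I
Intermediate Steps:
I(S) = 0 (I(S) = -(S - S)/3 = -⅓*0 = 0)
√(g(-40, -49) + I(5)) = √(-49 + 0) = √(-49) = 7*I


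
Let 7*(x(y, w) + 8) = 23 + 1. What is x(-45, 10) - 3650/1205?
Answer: -12822/1687 ≈ -7.6005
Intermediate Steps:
x(y, w) = -32/7 (x(y, w) = -8 + (23 + 1)/7 = -8 + (⅐)*24 = -8 + 24/7 = -32/7)
x(-45, 10) - 3650/1205 = -32/7 - 3650/1205 = -32/7 - 3650*1/1205 = -32/7 - 730/241 = -12822/1687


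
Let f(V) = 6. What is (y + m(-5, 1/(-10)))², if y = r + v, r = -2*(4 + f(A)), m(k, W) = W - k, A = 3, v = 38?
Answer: 52441/100 ≈ 524.41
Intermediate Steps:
r = -20 (r = -2*(4 + 6) = -2*10 = -20)
y = 18 (y = -20 + 38 = 18)
(y + m(-5, 1/(-10)))² = (18 + (1/(-10) - 1*(-5)))² = (18 + (-⅒ + 5))² = (18 + 49/10)² = (229/10)² = 52441/100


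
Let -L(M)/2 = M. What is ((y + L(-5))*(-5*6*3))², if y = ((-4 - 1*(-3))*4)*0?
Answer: 810000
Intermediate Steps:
L(M) = -2*M
y = 0 (y = ((-4 + 3)*4)*0 = -1*4*0 = -4*0 = 0)
((y + L(-5))*(-5*6*3))² = ((0 - 2*(-5))*(-5*6*3))² = ((0 + 10)*(-30*3))² = (10*(-90))² = (-900)² = 810000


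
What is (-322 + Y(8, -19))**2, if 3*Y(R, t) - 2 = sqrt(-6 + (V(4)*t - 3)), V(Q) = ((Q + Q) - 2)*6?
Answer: 928603/9 - 1928*I*sqrt(77)/3 ≈ 1.0318e+5 - 5639.4*I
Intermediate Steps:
V(Q) = -12 + 12*Q (V(Q) = (2*Q - 2)*6 = (-2 + 2*Q)*6 = -12 + 12*Q)
Y(R, t) = 2/3 + sqrt(-9 + 36*t)/3 (Y(R, t) = 2/3 + sqrt(-6 + ((-12 + 12*4)*t - 3))/3 = 2/3 + sqrt(-6 + ((-12 + 48)*t - 3))/3 = 2/3 + sqrt(-6 + (36*t - 3))/3 = 2/3 + sqrt(-6 + (-3 + 36*t))/3 = 2/3 + sqrt(-9 + 36*t)/3)
(-322 + Y(8, -19))**2 = (-322 + (2/3 + sqrt(-1 + 4*(-19))))**2 = (-322 + (2/3 + sqrt(-1 - 76)))**2 = (-322 + (2/3 + sqrt(-77)))**2 = (-322 + (2/3 + I*sqrt(77)))**2 = (-964/3 + I*sqrt(77))**2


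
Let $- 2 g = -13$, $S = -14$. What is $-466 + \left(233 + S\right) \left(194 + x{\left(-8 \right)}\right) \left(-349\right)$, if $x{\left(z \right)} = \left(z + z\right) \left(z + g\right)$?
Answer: $-16662424$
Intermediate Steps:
$g = \frac{13}{2}$ ($g = \left(- \frac{1}{2}\right) \left(-13\right) = \frac{13}{2} \approx 6.5$)
$x{\left(z \right)} = 2 z \left(\frac{13}{2} + z\right)$ ($x{\left(z \right)} = \left(z + z\right) \left(z + \frac{13}{2}\right) = 2 z \left(\frac{13}{2} + z\right)$)
$-466 + \left(233 + S\right) \left(194 + x{\left(-8 \right)}\right) \left(-349\right) = -466 + \left(233 - 14\right) \left(194 - 8 \left(13 + 2 \left(-8\right)\right)\right) \left(-349\right) = -466 + 219 \left(194 - 8 \left(13 - 16\right)\right) \left(-349\right) = -466 + 219 \left(194 - -24\right) \left(-349\right) = -466 + 219 \left(194 + 24\right) \left(-349\right) = -466 + 219 \cdot 218 \left(-349\right) = -466 + 47742 \left(-349\right) = -466 - 16661958 = -16662424$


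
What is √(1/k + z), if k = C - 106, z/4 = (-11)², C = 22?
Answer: √853755/42 ≈ 22.000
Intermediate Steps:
z = 484 (z = 4*(-11)² = 4*121 = 484)
k = -84 (k = 22 - 106 = -84)
√(1/k + z) = √(1/(-84) + 484) = √(-1/84 + 484) = √(40655/84) = √853755/42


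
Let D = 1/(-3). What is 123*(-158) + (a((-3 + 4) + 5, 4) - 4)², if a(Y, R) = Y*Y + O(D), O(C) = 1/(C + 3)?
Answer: -1176695/64 ≈ -18386.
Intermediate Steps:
D = -⅓ ≈ -0.33333
O(C) = 1/(3 + C)
a(Y, R) = 3/8 + Y² (a(Y, R) = Y*Y + 1/(3 - ⅓) = Y² + 1/(8/3) = Y² + 3/8 = 3/8 + Y²)
123*(-158) + (a((-3 + 4) + 5, 4) - 4)² = 123*(-158) + ((3/8 + ((-3 + 4) + 5)²) - 4)² = -19434 + ((3/8 + (1 + 5)²) - 4)² = -19434 + ((3/8 + 6²) - 4)² = -19434 + ((3/8 + 36) - 4)² = -19434 + (291/8 - 4)² = -19434 + (259/8)² = -19434 + 67081/64 = -1176695/64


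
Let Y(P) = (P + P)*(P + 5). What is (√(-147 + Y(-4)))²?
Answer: -155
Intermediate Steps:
Y(P) = 2*P*(5 + P) (Y(P) = (2*P)*(5 + P) = 2*P*(5 + P))
(√(-147 + Y(-4)))² = (√(-147 + 2*(-4)*(5 - 4)))² = (√(-147 + 2*(-4)*1))² = (√(-147 - 8))² = (√(-155))² = (I*√155)² = -155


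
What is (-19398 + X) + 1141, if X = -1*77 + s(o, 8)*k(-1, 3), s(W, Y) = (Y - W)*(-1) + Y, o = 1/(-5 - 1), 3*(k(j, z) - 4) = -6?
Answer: -55003/3 ≈ -18334.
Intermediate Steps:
k(j, z) = 2 (k(j, z) = 4 + (⅓)*(-6) = 4 - 2 = 2)
o = -⅙ (o = 1/(-6) = -⅙ ≈ -0.16667)
s(W, Y) = W (s(W, Y) = (W - Y) + Y = W)
X = -232/3 (X = -1*77 - ⅙*2 = -77 - ⅓ = -232/3 ≈ -77.333)
(-19398 + X) + 1141 = (-19398 - 232/3) + 1141 = -58426/3 + 1141 = -55003/3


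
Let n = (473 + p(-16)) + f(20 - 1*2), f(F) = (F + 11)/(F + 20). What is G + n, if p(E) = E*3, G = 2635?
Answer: 116309/38 ≈ 3060.8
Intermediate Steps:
p(E) = 3*E
f(F) = (11 + F)/(20 + F)
n = 16179/38 (n = (473 + 3*(-16)) + (11 + (20 - 1*2))/(20 + (20 - 1*2)) = (473 - 48) + (11 + (20 - 2))/(20 + (20 - 2)) = 425 + (11 + 18)/(20 + 18) = 425 + 29/38 = 16179/38 ≈ 425.76)
G + n = 2635 + 16179/38 = 116309/38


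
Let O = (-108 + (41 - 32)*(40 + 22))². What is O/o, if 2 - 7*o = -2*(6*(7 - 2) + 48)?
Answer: 708750/79 ≈ 8971.5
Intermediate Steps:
O = 202500 (O = (-108 + 9*62)² = (-108 + 558)² = 450² = 202500)
o = 158/7 (o = 2/7 - (-2)*(6*(7 - 2) + 48)/7 = 2/7 - (-2)*(6*5 + 48)/7 = 2/7 - (-2)*(30 + 48)/7 = 2/7 - (-2)*78/7 = 2/7 - ⅐*(-156) = 2/7 + 156/7 = 158/7 ≈ 22.571)
O/o = 202500/(158/7) = 202500*(7/158) = 708750/79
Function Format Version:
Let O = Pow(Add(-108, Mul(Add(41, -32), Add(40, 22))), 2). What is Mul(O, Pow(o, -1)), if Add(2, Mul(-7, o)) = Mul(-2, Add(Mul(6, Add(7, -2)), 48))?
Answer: Rational(708750, 79) ≈ 8971.5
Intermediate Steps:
O = 202500 (O = Pow(Add(-108, Mul(9, 62)), 2) = Pow(Add(-108, 558), 2) = Pow(450, 2) = 202500)
o = Rational(158, 7) (o = Add(Rational(2, 7), Mul(Rational(-1, 7), Mul(-2, Add(Mul(6, Add(7, -2)), 48)))) = Add(Rational(2, 7), Mul(Rational(-1, 7), Mul(-2, Add(Mul(6, 5), 48)))) = Add(Rational(2, 7), Mul(Rational(-1, 7), Mul(-2, Add(30, 48)))) = Add(Rational(2, 7), Mul(Rational(-1, 7), Mul(-2, 78))) = Add(Rational(2, 7), Mul(Rational(-1, 7), -156)) = Add(Rational(2, 7), Rational(156, 7)) = Rational(158, 7) ≈ 22.571)
Mul(O, Pow(o, -1)) = Mul(202500, Pow(Rational(158, 7), -1)) = Mul(202500, Rational(7, 158)) = Rational(708750, 79)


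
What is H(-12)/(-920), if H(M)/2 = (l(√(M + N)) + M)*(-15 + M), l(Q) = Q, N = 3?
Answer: -81/115 + 81*I/460 ≈ -0.70435 + 0.17609*I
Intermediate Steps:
H(M) = 2*(-15 + M)*(M + √(3 + M)) (H(M) = 2*((√(M + 3) + M)*(-15 + M)) = 2*((√(3 + M) + M)*(-15 + M)) = 2*((M + √(3 + M))*(-15 + M)) = 2*((-15 + M)*(M + √(3 + M))) = 2*(-15 + M)*(M + √(3 + M)))
H(-12)/(-920) = (-30*(-12) - 30*√(3 - 12) + 2*(-12)² + 2*(-12)*√(3 - 12))/(-920) = (360 - 90*I + 2*144 + 2*(-12)*√(-9))*(-1/920) = (360 - 90*I + 288 + 2*(-12)*(3*I))*(-1/920) = (360 - 90*I + 288 - 72*I)*(-1/920) = (648 - 162*I)*(-1/920) = -81/115 + 81*I/460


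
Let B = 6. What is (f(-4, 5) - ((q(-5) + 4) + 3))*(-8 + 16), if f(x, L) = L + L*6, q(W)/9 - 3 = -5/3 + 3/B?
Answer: 92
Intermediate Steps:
q(W) = 33/2 (q(W) = 27 + 9*(-5/3 + 3/6) = 27 + 9*(-5*⅓ + 3*(⅙)) = 27 + 9*(-5/3 + ½) = 27 + 9*(-7/6) = 27 - 21/2 = 33/2)
f(x, L) = 7*L (f(x, L) = L + 6*L = 7*L)
(f(-4, 5) - ((q(-5) + 4) + 3))*(-8 + 16) = (7*5 - ((33/2 + 4) + 3))*(-8 + 16) = (35 - (41/2 + 3))*8 = (35 - 1*47/2)*8 = (35 - 47/2)*8 = (23/2)*8 = 92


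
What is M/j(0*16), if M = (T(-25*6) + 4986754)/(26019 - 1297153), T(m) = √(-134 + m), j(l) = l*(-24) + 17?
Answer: -2493377/10804639 - I*√71/10804639 ≈ -0.23077 - 7.7986e-7*I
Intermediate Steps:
j(l) = 17 - 24*l (j(l) = -24*l + 17 = 17 - 24*l)
M = -2493377/635567 - I*√71/635567 (M = (√(-134 - 25*6) + 4986754)/(26019 - 1297153) = (√(-134 - 150) + 4986754)/(-1271134) = (√(-284) + 4986754)*(-1/1271134) = (2*I*√71 + 4986754)*(-1/1271134) = (4986754 + 2*I*√71)*(-1/1271134) = -2493377/635567 - I*√71/635567 ≈ -3.9231 - 1.3258e-5*I)
M/j(0*16) = (-2493377/635567 - I*√71/635567)/(17 - 0*16) = (-2493377/635567 - I*√71/635567)/(17 - 24*0) = (-2493377/635567 - I*√71/635567)/(17 + 0) = (-2493377/635567 - I*√71/635567)/17 = (-2493377/635567 - I*√71/635567)*(1/17) = -2493377/10804639 - I*√71/10804639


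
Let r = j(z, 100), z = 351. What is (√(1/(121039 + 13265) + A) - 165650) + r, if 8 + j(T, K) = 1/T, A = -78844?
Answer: -58145957/351 + 5*I*√3555384321702/33576 ≈ -1.6566e+5 + 280.79*I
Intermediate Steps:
j(T, K) = -8 + 1/T
r = -2807/351 (r = -8 + 1/351 = -2807/351 ≈ -7.9972)
(√(1/(121039 + 13265) + A) - 165650) + r = (√(1/(121039 + 13265) - 78844) - 165650) - 2807/351 = (√(1/134304 - 78844) - 165650) - 2807/351 = (√(-10589064575/134304) - 165650) - 2807/351 = (5*I*√3555384321702/33576 - 165650) - 2807/351 = (-165650 + 5*I*√3555384321702/33576) - 2807/351 = -58145957/351 + 5*I*√3555384321702/33576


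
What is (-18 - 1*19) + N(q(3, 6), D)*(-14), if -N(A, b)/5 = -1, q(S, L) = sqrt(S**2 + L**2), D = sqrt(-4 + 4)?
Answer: -107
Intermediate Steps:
D = 0 (D = sqrt(0) = 0)
q(S, L) = sqrt(L**2 + S**2)
N(A, b) = 5 (N(A, b) = -5*(-1) = 5)
(-18 - 1*19) + N(q(3, 6), D)*(-14) = (-18 - 1*19) + 5*(-14) = (-18 - 19) - 70 = -37 - 70 = -107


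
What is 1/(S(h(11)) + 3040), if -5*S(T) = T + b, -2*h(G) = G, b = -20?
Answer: 10/30451 ≈ 0.00032840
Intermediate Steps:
h(G) = -G/2
S(T) = 4 - T/5 (S(T) = -(T - 20)/5 = -(-20 + T)/5 = 4 - T/5)
1/(S(h(11)) + 3040) = 1/((4 - (-1)*11/10) + 3040) = 1/((4 - ⅕*(-11/2)) + 3040) = 1/((4 + 11/10) + 3040) = 1/(51/10 + 3040) = 1/(30451/10) = 10/30451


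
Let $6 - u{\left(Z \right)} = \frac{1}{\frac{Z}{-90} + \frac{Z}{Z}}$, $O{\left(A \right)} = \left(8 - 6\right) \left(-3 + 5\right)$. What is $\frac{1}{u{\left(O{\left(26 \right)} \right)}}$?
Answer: $\frac{43}{213} \approx 0.20188$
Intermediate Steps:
$O{\left(A \right)} = 4$ ($O{\left(A \right)} = 2 \cdot 2 = 4$)
$u{\left(Z \right)} = 6 - \frac{1}{1 - \frac{Z}{90}}$ ($u{\left(Z \right)} = 6 - \frac{1}{\frac{Z}{-90} + \frac{Z}{Z}} = 6 - \frac{1}{Z \left(- \frac{1}{90}\right) + 1} = 6 - \frac{1}{- \frac{Z}{90} + 1} = 6 - \frac{1}{1 - \frac{Z}{90}}$)
$\frac{1}{u{\left(O{\left(26 \right)} \right)}} = \frac{1}{6 \frac{1}{-90 + 4} \left(-75 + 4\right)} = \frac{1}{6 \frac{1}{-86} \left(-71\right)} = \frac{1}{6 \left(- \frac{1}{86}\right) \left(-71\right)} = \frac{1}{\frac{213}{43}} = \frac{43}{213}$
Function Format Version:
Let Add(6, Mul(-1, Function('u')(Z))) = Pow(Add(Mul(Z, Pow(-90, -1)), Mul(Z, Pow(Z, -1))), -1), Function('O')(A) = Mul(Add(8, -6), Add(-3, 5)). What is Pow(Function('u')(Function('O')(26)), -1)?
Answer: Rational(43, 213) ≈ 0.20188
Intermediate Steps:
Function('O')(A) = 4 (Function('O')(A) = Mul(2, 2) = 4)
Function('u')(Z) = Add(6, Mul(-1, Pow(Add(1, Mul(Rational(-1, 90), Z)), -1))) (Function('u')(Z) = Add(6, Mul(-1, Pow(Add(Mul(Z, Pow(-90, -1)), Mul(Z, Pow(Z, -1))), -1))) = Add(6, Mul(-1, Pow(Add(Mul(Z, Rational(-1, 90)), 1), -1))) = Add(6, Mul(-1, Pow(Add(Mul(Rational(-1, 90), Z), 1), -1))) = Add(6, Mul(-1, Pow(Add(1, Mul(Rational(-1, 90), Z)), -1))))
Pow(Function('u')(Function('O')(26)), -1) = Pow(Mul(6, Pow(Add(-90, 4), -1), Add(-75, 4)), -1) = Pow(Mul(6, Pow(-86, -1), -71), -1) = Pow(Mul(6, Rational(-1, 86), -71), -1) = Pow(Rational(213, 43), -1) = Rational(43, 213)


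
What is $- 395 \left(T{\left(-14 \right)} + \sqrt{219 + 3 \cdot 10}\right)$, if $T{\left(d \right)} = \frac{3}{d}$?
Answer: $\frac{1185}{14} - 395 \sqrt{249} \approx -6148.4$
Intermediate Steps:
$- 395 \left(T{\left(-14 \right)} + \sqrt{219 + 3 \cdot 10}\right) = - 395 \left(\frac{3}{-14} + \sqrt{219 + 3 \cdot 10}\right) = - 395 \left(3 \left(- \frac{1}{14}\right) + \sqrt{219 + 30}\right) = - 395 \left(- \frac{3}{14} + \sqrt{249}\right) = \frac{1185}{14} - 395 \sqrt{249}$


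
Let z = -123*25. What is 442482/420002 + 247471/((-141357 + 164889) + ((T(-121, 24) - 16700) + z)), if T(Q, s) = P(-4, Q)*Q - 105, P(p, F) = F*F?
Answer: 30833163418/33751150719 ≈ 0.91354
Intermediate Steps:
P(p, F) = F**2
T(Q, s) = -105 + Q**3 (T(Q, s) = Q**2*Q - 105 = Q**3 - 105 = -105 + Q**3)
z = -3075
442482/420002 + 247471/((-141357 + 164889) + ((T(-121, 24) - 16700) + z)) = 442482/420002 + 247471/((-141357 + 164889) + (((-105 + (-121)**3) - 16700) - 3075)) = 442482*(1/420002) + 247471/(23532 + (((-105 - 1771561) - 16700) - 3075)) = 221241/210001 + 247471/(23532 + ((-1771666 - 16700) - 3075)) = 221241/210001 + 247471/(23532 + (-1788366 - 3075)) = 221241/210001 + 247471/(23532 - 1791441) = 221241/210001 + 247471/(-1767909) = 221241/210001 + 247471*(-1/1767909) = 221241/210001 - 247471/1767909 = 30833163418/33751150719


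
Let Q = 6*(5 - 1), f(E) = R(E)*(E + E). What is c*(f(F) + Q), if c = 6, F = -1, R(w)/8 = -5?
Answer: 624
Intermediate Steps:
R(w) = -40 (R(w) = 8*(-5) = -40)
f(E) = -80*E (f(E) = -40*(E + E) = -80*E)
Q = 24 (Q = 6*4 = 24)
c*(f(F) + Q) = 6*(-80*(-1) + 24) = 6*(80 + 24) = 6*104 = 624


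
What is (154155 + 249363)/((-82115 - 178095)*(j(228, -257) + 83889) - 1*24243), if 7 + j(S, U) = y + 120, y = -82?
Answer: -403518/21836847443 ≈ -1.8479e-5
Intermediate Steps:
j(S, U) = 31 (j(S, U) = -7 + (-82 + 120) = -7 + 38 = 31)
(154155 + 249363)/((-82115 - 178095)*(j(228, -257) + 83889) - 1*24243) = (154155 + 249363)/((-82115 - 178095)*(31 + 83889) - 1*24243) = 403518/(-260210*83920 - 24243) = 403518/(-21836823200 - 24243) = 403518/(-21836847443) = 403518*(-1/21836847443) = -403518/21836847443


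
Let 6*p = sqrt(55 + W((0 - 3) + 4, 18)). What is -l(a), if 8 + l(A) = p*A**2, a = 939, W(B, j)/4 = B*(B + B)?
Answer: 8 - 881721*sqrt(7)/2 ≈ -1.1664e+6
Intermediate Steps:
W(B, j) = 8*B**2 (W(B, j) = 4*(B*(B + B)) = 4*(B*(2*B)) = 4*(2*B**2) = 8*B**2)
p = sqrt(7)/2 (p = sqrt(55 + 8*((0 - 3) + 4)**2)/6 = sqrt(55 + 8*(-3 + 4)**2)/6 = sqrt(55 + 8*1**2)/6 = sqrt(55 + 8*1)/6 = sqrt(55 + 8)/6 = sqrt(63)/6 = (3*sqrt(7))/6 = sqrt(7)/2 ≈ 1.3229)
l(A) = -8 + sqrt(7)*A**2/2 (l(A) = -8 + (sqrt(7)/2)*A**2 = -8 + sqrt(7)*A**2/2)
-l(a) = -(-8 + (1/2)*sqrt(7)*939**2) = -(-8 + (1/2)*sqrt(7)*881721) = -(-8 + 881721*sqrt(7)/2) = 8 - 881721*sqrt(7)/2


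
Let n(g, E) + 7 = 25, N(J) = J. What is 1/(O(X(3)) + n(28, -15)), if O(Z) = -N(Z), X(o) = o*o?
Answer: ⅑ ≈ 0.11111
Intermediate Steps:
n(g, E) = 18 (n(g, E) = -7 + 25 = 18)
X(o) = o²
O(Z) = -Z
1/(O(X(3)) + n(28, -15)) = 1/(-1*3² + 18) = 1/(-1*9 + 18) = 1/(-9 + 18) = 1/9 = ⅑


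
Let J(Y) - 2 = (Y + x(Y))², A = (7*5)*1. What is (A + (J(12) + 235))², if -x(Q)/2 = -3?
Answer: 355216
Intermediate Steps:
A = 35 (A = 35*1 = 35)
x(Q) = 6 (x(Q) = -2*(-3) = 6)
J(Y) = 2 + (6 + Y)² (J(Y) = 2 + (Y + 6)² = 2 + (6 + Y)²)
(A + (J(12) + 235))² = (35 + ((2 + (6 + 12)²) + 235))² = (35 + ((2 + 18²) + 235))² = (35 + ((2 + 324) + 235))² = (35 + (326 + 235))² = (35 + 561)² = 596² = 355216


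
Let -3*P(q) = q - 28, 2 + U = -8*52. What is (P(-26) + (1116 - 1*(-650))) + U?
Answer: 1366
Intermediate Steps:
U = -418 (U = -2 - 8*52 = -2 - 416 = -418)
P(q) = 28/3 - q/3 (P(q) = -(q - 28)/3 = -(-28 + q)/3 = 28/3 - q/3)
(P(-26) + (1116 - 1*(-650))) + U = ((28/3 - ⅓*(-26)) + (1116 - 1*(-650))) - 418 = ((28/3 + 26/3) + (1116 + 650)) - 418 = (18 + 1766) - 418 = 1784 - 418 = 1366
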